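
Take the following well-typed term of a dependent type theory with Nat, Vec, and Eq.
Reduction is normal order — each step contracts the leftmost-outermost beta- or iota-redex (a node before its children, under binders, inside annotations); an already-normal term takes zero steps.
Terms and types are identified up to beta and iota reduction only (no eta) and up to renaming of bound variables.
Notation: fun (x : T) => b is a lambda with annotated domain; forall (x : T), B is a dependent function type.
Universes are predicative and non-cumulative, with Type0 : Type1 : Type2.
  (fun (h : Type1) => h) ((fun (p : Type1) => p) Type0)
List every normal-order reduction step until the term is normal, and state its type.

normal-order reduction sequence:
  (fun (h : Type1) => h) ((fun (p : Type1) => p) Type0)
  ~> (fun (h : Type1) => h) Type0
  ~> Type0
the term's type:
  Type1


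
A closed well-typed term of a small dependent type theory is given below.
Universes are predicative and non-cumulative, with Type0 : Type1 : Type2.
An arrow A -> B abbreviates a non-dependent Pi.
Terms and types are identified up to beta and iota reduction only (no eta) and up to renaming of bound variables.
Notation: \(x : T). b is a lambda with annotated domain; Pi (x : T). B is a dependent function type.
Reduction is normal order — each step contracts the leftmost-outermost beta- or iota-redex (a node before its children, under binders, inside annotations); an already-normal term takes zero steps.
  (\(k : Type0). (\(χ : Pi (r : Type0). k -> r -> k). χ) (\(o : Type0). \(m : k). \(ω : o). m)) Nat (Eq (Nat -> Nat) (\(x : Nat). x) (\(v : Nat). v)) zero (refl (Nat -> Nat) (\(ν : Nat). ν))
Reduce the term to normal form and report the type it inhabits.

resulting normal form:
  zero
type:
  Nat


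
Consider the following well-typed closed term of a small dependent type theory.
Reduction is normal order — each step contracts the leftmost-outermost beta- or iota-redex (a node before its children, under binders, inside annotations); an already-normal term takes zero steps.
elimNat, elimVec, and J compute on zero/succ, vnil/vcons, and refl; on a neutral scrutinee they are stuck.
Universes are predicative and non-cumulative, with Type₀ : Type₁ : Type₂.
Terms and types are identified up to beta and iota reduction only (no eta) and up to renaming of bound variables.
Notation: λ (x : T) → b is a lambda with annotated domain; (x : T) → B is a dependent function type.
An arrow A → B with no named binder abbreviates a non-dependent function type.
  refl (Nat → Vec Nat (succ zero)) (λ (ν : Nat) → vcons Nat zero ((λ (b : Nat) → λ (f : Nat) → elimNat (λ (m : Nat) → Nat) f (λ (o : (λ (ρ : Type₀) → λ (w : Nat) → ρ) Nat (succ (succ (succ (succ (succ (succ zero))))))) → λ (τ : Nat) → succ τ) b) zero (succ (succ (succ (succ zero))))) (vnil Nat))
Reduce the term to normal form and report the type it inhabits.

resulting normal form:
  refl (Nat → Vec Nat (succ zero)) (λ (ν : Nat) → vcons Nat zero (succ (succ (succ (succ zero)))) (vnil Nat))
type:
  Eq (Nat → Vec Nat (succ zero)) (λ (ν : Nat) → vcons Nat zero (succ (succ (succ (succ zero)))) (vnil Nat)) (λ (b : Nat) → vcons Nat zero (succ (succ (succ (succ zero)))) (vnil Nat))
observation: contracting a beta-redex first, the term normalizes in 3 steps.


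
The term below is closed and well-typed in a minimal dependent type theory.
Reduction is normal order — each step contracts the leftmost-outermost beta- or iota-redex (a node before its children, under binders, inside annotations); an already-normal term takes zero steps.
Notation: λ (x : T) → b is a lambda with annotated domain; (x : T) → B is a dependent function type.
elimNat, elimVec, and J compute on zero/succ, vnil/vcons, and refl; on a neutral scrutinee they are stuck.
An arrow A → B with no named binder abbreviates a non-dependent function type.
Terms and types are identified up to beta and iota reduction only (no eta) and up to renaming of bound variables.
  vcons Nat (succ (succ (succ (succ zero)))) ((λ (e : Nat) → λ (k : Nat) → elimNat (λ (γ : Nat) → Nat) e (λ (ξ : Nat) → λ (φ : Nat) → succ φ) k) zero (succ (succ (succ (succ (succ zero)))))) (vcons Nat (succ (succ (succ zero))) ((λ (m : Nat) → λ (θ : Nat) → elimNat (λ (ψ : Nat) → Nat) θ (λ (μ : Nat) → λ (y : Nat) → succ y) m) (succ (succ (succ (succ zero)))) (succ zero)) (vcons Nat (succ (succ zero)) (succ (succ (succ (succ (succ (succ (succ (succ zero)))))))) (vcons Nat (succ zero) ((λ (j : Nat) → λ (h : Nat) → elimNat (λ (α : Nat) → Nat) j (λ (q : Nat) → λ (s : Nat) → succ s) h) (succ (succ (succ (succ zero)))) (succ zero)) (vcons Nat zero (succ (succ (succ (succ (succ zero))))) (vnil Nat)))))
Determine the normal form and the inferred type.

reduced normal form:
  vcons Nat (succ (succ (succ (succ zero)))) (succ (succ (succ (succ (succ zero))))) (vcons Nat (succ (succ (succ zero))) (succ (succ (succ (succ (succ zero))))) (vcons Nat (succ (succ zero)) (succ (succ (succ (succ (succ (succ (succ (succ zero)))))))) (vcons Nat (succ zero) (succ (succ (succ (succ (succ zero))))) (vcons Nat zero (succ (succ (succ (succ (succ zero))))) (vnil Nat)))))
inferred type:
  Vec Nat (succ (succ (succ (succ (succ zero)))))
observation: normalization takes exactly 39 steps under the normal-order strategy.


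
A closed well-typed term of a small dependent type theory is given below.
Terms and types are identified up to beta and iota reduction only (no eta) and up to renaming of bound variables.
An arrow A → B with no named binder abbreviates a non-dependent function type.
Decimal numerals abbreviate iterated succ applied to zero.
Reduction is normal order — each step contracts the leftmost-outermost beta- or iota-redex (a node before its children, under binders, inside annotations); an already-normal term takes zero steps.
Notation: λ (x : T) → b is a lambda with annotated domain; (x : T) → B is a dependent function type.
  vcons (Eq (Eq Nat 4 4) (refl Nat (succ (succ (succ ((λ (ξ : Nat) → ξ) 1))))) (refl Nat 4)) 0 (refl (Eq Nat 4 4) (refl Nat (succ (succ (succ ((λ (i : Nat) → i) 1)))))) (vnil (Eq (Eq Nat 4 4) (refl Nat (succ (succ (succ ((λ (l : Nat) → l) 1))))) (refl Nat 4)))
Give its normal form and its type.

resulting normal form:
  vcons (Eq (Eq Nat 4 4) (refl Nat 4) (refl Nat 4)) 0 (refl (Eq Nat 4 4) (refl Nat 4)) (vnil (Eq (Eq Nat 4 4) (refl Nat 4) (refl Nat 4)))
inferred type:
  Vec (Eq (Eq Nat 4 4) (refl Nat 4) (refl Nat 4)) 1


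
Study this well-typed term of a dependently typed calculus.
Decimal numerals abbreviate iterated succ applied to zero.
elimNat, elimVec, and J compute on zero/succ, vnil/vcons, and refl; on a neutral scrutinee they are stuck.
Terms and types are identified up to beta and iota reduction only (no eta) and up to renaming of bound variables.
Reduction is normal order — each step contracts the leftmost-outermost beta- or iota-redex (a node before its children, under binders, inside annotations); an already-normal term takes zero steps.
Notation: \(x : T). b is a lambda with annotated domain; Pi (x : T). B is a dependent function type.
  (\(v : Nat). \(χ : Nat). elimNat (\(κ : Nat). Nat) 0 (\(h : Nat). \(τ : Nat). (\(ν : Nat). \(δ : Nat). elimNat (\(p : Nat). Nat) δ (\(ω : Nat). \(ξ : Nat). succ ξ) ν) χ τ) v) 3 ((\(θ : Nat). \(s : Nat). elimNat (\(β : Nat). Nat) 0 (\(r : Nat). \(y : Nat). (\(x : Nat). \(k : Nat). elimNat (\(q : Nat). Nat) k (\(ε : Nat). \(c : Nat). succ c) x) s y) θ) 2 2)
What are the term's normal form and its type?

resulting normal form:
  12
inferred type:
  Nat
observation: the term reaches its normal form after 138 normal-order steps.


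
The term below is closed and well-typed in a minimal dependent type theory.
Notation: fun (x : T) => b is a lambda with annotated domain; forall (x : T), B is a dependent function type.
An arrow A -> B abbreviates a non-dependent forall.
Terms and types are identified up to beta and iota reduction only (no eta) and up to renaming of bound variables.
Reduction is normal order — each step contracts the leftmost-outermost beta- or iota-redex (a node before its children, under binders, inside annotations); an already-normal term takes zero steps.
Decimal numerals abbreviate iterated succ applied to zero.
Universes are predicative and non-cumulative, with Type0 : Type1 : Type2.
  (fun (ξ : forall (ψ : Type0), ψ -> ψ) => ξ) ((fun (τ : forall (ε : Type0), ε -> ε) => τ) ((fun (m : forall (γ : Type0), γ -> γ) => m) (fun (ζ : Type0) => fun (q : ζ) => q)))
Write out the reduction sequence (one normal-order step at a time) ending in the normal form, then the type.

normal-order reduction:
  (fun (ξ : forall (ψ : Type0), ψ -> ψ) => ξ) ((fun (τ : forall (ε : Type0), ε -> ε) => τ) ((fun (m : forall (γ : Type0), γ -> γ) => m) (fun (ζ : Type0) => fun (q : ζ) => q)))
  ~> (fun (ξ : forall (ψ : Type0), ψ -> ψ) => ξ) ((fun (τ : forall (ε : Type0), ε -> ε) => τ) (fun (m : Type0) => fun (γ : m) => γ))
  ~> (fun (ξ : forall (ψ : Type0), ψ -> ψ) => ξ) (fun (τ : Type0) => fun (ε : τ) => ε)
  ~> fun (ξ : Type0) => fun (ψ : ξ) => ψ
the term's type:
  forall (ξ : Type0), ξ -> ξ


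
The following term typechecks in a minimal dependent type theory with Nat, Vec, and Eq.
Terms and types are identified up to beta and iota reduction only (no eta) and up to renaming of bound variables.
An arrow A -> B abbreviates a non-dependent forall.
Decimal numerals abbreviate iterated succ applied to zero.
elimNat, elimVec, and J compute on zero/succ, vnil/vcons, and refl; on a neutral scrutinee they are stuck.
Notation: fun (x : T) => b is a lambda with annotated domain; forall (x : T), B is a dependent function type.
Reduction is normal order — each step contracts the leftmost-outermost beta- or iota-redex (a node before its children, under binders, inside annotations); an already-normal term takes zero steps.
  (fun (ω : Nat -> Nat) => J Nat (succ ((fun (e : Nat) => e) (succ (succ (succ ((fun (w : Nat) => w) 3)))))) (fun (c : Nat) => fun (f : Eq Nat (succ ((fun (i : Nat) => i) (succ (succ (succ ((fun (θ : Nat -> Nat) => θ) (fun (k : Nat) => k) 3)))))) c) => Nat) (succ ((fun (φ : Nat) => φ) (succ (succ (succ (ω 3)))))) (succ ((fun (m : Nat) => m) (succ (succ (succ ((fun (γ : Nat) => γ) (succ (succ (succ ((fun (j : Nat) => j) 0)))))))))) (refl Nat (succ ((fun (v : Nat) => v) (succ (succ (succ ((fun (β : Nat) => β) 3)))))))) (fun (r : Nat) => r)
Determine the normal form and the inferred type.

resulting normal form:
  7
type:
  Nat
observation: the leftmost-outermost redex is a beta-redex, and normalization takes 4 steps.


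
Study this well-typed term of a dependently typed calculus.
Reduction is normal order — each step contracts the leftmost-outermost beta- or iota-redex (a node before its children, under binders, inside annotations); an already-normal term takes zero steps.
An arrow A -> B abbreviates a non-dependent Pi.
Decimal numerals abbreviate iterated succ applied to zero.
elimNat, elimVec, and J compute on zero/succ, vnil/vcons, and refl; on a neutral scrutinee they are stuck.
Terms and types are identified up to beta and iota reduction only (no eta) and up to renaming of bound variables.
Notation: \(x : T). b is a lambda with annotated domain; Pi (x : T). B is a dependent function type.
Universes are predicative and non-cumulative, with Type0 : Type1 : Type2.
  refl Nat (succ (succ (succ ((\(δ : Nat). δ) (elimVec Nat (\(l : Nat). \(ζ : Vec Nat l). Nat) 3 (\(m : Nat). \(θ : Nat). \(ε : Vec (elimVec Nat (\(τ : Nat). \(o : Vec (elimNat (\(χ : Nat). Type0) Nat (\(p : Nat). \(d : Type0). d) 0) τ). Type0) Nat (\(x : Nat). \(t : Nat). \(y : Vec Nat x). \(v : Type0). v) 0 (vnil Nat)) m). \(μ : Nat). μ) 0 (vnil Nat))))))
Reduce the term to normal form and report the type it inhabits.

reduced normal form:
  refl Nat 6
type:
  Eq Nat 6 6


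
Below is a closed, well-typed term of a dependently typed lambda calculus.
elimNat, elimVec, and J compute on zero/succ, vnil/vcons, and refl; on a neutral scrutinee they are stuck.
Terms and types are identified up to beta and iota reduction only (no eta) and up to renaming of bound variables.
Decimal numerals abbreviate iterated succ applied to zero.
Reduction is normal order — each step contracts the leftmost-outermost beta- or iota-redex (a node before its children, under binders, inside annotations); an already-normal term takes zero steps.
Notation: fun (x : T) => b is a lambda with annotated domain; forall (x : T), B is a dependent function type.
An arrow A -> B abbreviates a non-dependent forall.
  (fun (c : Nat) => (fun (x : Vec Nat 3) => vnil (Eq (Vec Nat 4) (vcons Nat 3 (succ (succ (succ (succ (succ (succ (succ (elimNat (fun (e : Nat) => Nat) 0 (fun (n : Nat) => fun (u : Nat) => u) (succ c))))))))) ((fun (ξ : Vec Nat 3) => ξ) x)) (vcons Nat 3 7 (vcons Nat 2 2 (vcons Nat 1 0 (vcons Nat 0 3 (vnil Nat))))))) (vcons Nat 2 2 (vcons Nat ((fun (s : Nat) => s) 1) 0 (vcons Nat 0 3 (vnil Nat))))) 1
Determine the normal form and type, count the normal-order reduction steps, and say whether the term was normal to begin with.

normal form:
  vnil (Eq (Vec Nat 4) (vcons Nat 3 7 (vcons Nat 2 2 (vcons Nat 1 0 (vcons Nat 0 3 (vnil Nat))))) (vcons Nat 3 7 (vcons Nat 2 2 (vcons Nat 1 0 (vcons Nat 0 3 (vnil Nat))))))
type:
  Vec (Eq (Vec Nat 4) (vcons Nat 3 7 (vcons Nat 2 2 (vcons Nat 1 0 (vcons Nat 0 3 (vnil Nat))))) (vcons Nat 3 7 (vcons Nat 2 2 (vcons Nat 1 0 (vcons Nat 0 3 (vnil Nat)))))) 0
reduction steps (normal order): 11
already normal: no
first redex: a beta-redex


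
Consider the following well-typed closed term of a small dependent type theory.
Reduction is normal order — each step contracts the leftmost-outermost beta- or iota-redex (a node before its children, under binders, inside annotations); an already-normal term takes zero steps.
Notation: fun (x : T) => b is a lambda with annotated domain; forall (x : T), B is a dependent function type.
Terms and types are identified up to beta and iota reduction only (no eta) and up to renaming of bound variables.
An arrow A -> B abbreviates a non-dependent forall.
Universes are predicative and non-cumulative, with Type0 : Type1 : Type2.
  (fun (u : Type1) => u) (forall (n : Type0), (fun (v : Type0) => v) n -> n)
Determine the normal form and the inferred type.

resulting normal form:
  forall (u : Type0), u -> u
the term's type:
  Type1
observation: the term reaches its normal form after 2 normal-order steps.


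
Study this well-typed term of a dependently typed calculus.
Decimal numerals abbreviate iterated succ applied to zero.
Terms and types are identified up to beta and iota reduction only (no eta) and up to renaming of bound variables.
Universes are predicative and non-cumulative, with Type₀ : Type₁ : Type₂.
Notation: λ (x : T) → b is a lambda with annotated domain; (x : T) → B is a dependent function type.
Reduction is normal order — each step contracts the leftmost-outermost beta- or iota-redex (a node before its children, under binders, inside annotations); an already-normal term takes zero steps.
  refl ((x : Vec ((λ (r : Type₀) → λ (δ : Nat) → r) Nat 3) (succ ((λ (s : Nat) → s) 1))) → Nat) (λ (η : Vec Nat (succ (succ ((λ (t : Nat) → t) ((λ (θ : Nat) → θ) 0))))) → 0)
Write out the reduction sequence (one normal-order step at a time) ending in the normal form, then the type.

normal-order reduction sequence:
  refl ((x : Vec ((λ (r : Type₀) → λ (δ : Nat) → r) Nat 3) (succ ((λ (s : Nat) → s) 1))) → Nat) (λ (η : Vec Nat (succ (succ ((λ (t : Nat) → t) ((λ (θ : Nat) → θ) 0))))) → 0)
  ~> refl ((x : Vec ((λ (r : Nat) → Nat) 3) (succ ((λ (δ : Nat) → δ) 1))) → Nat) (λ (s : Vec Nat (succ (succ ((λ (η : Nat) → η) ((λ (t : Nat) → t) 0))))) → 0)
  ~> refl ((x : Vec Nat (succ ((λ (r : Nat) → r) 1))) → Nat) (λ (δ : Vec Nat (succ (succ ((λ (s : Nat) → s) ((λ (η : Nat) → η) 0))))) → 0)
  ~> refl ((x : Vec Nat 2) → Nat) (λ (r : Vec Nat (succ (succ ((λ (δ : Nat) → δ) ((λ (s : Nat) → s) 0))))) → 0)
  ~> refl ((x : Vec Nat 2) → Nat) (λ (r : Vec Nat (succ (succ ((λ (δ : Nat) → δ) 0)))) → 0)
  ~> refl ((x : Vec Nat 2) → Nat) (λ (r : Vec Nat 2) → 0)
type:
  Eq ((x : Vec Nat 2) → Nat) (λ (r : Vec Nat 2) → 0) (λ (δ : Vec Nat 2) → 0)


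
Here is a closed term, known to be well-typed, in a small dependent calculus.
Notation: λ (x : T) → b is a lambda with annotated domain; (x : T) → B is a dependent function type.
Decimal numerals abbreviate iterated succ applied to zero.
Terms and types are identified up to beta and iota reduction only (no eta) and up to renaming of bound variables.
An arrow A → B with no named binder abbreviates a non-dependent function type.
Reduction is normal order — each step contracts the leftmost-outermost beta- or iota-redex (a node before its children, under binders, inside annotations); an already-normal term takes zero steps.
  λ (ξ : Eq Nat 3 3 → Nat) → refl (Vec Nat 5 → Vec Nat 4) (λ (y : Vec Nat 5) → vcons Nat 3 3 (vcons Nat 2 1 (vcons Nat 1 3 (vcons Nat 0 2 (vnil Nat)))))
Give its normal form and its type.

normal form:
  λ (ξ : Eq Nat 3 3 → Nat) → refl (Vec Nat 5 → Vec Nat 4) (λ (y : Vec Nat 5) → vcons Nat 3 3 (vcons Nat 2 1 (vcons Nat 1 3 (vcons Nat 0 2 (vnil Nat)))))
type:
  (Eq Nat 3 3 → Nat) → Eq (Vec Nat 5 → Vec Nat 4) (λ (ξ : Vec Nat 5) → vcons Nat 3 3 (vcons Nat 2 1 (vcons Nat 1 3 (vcons Nat 0 2 (vnil Nat))))) (λ (y : Vec Nat 5) → vcons Nat 3 3 (vcons Nat 2 1 (vcons Nat 1 3 (vcons Nat 0 2 (vnil Nat)))))
observation: no redex remains anywhere in the term; it is its own normal form.


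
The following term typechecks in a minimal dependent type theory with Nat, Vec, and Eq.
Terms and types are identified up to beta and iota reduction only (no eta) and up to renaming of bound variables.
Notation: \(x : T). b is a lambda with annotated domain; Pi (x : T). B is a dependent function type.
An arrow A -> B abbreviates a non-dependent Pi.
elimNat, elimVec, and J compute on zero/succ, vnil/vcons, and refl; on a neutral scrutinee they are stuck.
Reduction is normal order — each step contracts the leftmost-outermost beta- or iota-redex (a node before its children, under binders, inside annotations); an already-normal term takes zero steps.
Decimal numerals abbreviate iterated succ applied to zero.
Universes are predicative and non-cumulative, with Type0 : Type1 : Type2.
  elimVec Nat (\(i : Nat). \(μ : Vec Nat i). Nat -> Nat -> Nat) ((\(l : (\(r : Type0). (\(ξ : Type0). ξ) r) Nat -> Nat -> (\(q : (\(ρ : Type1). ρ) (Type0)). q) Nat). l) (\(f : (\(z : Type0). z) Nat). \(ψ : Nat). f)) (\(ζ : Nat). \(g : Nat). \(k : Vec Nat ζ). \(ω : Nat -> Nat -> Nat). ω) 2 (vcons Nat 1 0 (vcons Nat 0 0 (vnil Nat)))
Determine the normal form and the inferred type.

reduced normal form:
  \(i : Nat). \(μ : Nat). i
the term's type:
  Nat -> Nat -> Nat


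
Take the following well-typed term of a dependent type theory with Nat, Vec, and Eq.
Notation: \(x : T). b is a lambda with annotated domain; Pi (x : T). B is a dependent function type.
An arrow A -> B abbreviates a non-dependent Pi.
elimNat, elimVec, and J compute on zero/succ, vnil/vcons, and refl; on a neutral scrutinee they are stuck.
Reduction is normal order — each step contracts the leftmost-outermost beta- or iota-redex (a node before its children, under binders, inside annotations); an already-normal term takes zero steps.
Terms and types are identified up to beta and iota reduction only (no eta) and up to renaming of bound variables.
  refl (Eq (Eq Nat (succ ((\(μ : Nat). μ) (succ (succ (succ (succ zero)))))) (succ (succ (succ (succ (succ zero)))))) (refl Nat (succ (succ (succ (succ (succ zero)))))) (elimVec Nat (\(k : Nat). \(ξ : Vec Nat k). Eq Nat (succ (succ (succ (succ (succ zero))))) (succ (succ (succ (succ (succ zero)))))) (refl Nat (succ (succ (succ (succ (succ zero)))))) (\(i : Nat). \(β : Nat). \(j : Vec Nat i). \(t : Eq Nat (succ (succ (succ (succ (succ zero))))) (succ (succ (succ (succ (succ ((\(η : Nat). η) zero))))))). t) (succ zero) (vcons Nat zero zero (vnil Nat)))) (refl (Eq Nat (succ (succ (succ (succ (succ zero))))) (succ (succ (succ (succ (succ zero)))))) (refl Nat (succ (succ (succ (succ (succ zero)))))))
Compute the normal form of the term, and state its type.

resulting normal form:
  refl (Eq (Eq Nat (succ (succ (succ (succ (succ zero))))) (succ (succ (succ (succ (succ zero)))))) (refl Nat (succ (succ (succ (succ (succ zero)))))) (refl Nat (succ (succ (succ (succ (succ zero))))))) (refl (Eq Nat (succ (succ (succ (succ (succ zero))))) (succ (succ (succ (succ (succ zero)))))) (refl Nat (succ (succ (succ (succ (succ zero)))))))
the term's type:
  Eq (Eq (Eq Nat (succ (succ (succ (succ (succ zero))))) (succ (succ (succ (succ (succ zero)))))) (refl Nat (succ (succ (succ (succ (succ zero)))))) (refl Nat (succ (succ (succ (succ (succ zero))))))) (refl (Eq Nat (succ (succ (succ (succ (succ zero))))) (succ (succ (succ (succ (succ zero)))))) (refl Nat (succ (succ (succ (succ (succ zero))))))) (refl (Eq Nat (succ (succ (succ (succ (succ zero))))) (succ (succ (succ (succ (succ zero)))))) (refl Nat (succ (succ (succ (succ (succ zero)))))))
observation: 7 normal-order steps normalize the term, beginning with a beta-redex.


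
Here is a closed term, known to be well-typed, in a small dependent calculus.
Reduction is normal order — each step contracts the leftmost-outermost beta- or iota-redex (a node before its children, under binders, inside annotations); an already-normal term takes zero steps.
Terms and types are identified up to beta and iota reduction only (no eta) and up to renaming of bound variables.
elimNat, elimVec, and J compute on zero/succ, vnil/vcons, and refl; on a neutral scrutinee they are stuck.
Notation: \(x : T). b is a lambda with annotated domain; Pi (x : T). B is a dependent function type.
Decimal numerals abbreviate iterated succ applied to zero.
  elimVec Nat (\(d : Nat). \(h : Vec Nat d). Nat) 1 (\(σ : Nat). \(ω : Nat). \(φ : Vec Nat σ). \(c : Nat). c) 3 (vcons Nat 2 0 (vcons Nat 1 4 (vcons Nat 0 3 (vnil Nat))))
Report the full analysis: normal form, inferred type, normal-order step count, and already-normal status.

resulting normal form:
  1
type:
  Nat
reduction steps (normal order): 16
already normal: no
first redex: an elimVec iota-redex


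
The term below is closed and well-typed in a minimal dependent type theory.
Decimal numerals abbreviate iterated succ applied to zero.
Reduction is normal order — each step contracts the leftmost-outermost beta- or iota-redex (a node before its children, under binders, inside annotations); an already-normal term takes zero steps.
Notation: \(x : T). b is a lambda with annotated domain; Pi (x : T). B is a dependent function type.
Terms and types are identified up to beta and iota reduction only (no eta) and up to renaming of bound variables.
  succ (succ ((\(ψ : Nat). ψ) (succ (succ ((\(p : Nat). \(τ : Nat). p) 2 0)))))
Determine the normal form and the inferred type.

reduced normal form:
  6
type:
  Nat
observation: the first redex contracted is a beta-redex; the normal form is reached in 3 normal-order steps.


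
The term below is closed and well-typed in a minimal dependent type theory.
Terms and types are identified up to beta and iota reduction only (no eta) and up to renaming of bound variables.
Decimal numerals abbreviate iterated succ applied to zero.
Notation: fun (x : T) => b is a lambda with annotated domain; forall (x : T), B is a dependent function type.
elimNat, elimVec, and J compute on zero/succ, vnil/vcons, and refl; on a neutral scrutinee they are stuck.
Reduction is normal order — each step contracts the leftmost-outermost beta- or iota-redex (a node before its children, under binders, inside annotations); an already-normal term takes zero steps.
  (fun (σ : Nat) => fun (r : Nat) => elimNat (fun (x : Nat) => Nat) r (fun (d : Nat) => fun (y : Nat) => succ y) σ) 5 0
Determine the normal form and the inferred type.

reduced normal form:
  5
the term's type:
  Nat
observation: reduction starts at a beta-redex, and 18 normal-order steps reach the normal form.


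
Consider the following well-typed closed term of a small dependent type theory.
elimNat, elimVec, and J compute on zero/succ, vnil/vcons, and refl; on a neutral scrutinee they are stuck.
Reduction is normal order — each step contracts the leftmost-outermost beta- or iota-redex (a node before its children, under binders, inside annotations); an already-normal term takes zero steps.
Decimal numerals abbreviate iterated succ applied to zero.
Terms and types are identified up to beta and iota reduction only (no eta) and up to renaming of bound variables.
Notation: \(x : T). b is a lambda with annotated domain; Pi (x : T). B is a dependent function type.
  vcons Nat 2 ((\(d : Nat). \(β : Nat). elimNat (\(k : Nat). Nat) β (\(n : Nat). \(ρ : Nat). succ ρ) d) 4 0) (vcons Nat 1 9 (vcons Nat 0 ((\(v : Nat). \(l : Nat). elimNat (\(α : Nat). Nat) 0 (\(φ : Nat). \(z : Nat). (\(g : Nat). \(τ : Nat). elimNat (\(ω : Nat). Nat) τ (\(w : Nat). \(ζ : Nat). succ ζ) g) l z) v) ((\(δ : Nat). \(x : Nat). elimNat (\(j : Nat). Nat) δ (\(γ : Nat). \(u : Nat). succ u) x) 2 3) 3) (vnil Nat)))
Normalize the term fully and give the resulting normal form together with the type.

normal form:
  vcons Nat 2 4 (vcons Nat 1 9 (vcons Nat 0 15 (vnil Nat)))
type:
  Vec Nat 3


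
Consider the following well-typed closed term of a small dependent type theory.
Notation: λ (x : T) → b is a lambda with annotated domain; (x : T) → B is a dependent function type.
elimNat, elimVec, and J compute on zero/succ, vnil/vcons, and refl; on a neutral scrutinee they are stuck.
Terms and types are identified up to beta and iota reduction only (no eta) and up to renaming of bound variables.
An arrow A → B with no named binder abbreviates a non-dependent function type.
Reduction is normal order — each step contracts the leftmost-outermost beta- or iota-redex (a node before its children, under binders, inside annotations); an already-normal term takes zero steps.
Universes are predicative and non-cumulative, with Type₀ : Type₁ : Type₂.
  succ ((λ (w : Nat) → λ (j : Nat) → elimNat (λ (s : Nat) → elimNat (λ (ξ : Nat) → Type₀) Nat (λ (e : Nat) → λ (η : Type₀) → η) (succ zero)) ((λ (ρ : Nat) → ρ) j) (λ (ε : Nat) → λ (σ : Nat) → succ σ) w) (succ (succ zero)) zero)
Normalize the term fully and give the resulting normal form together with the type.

resulting normal form:
  succ (succ (succ zero))
type:
  Nat
observation: the first redex contracted is a beta-redex; the normal form is reached in 10 normal-order steps.


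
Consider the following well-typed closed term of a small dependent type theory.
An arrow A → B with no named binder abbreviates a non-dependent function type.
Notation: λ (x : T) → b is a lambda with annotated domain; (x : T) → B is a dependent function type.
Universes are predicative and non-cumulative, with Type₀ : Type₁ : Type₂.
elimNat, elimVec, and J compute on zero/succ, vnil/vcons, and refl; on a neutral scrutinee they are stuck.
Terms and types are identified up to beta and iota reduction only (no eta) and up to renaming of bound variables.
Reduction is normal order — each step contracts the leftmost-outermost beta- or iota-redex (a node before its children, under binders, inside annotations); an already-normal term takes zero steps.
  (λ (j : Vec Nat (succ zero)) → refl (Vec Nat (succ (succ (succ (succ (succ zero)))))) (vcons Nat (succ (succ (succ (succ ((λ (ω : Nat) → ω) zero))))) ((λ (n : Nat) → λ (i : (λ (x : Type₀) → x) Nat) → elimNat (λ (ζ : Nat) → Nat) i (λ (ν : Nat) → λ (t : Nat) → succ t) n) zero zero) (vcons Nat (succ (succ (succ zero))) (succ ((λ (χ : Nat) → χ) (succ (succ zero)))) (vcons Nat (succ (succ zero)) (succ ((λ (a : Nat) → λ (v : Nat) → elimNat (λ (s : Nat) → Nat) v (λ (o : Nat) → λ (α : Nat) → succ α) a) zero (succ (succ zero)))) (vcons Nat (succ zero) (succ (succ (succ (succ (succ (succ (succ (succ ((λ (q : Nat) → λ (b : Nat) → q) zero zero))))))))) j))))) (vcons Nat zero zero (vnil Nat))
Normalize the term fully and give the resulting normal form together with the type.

reduced normal form:
  refl (Vec Nat (succ (succ (succ (succ (succ zero)))))) (vcons Nat (succ (succ (succ (succ zero)))) zero (vcons Nat (succ (succ (succ zero))) (succ (succ (succ zero))) (vcons Nat (succ (succ zero)) (succ (succ (succ zero))) (vcons Nat (succ zero) (succ (succ (succ (succ (succ (succ (succ (succ zero)))))))) (vcons Nat zero zero (vnil Nat))))))
type:
  Eq (Vec Nat (succ (succ (succ (succ (succ zero)))))) (vcons Nat (succ (succ (succ (succ zero)))) zero (vcons Nat (succ (succ (succ zero))) (succ (succ (succ zero))) (vcons Nat (succ (succ zero)) (succ (succ (succ zero))) (vcons Nat (succ zero) (succ (succ (succ (succ (succ (succ (succ (succ zero)))))))) (vcons Nat zero zero (vnil Nat)))))) (vcons Nat (succ (succ (succ (succ zero)))) zero (vcons Nat (succ (succ (succ zero))) (succ (succ (succ zero))) (vcons Nat (succ (succ zero)) (succ (succ (succ zero))) (vcons Nat (succ zero) (succ (succ (succ (succ (succ (succ (succ (succ zero)))))))) (vcons Nat zero zero (vnil Nat))))))
observation: 11 normal-order steps separate the term from its normal form.


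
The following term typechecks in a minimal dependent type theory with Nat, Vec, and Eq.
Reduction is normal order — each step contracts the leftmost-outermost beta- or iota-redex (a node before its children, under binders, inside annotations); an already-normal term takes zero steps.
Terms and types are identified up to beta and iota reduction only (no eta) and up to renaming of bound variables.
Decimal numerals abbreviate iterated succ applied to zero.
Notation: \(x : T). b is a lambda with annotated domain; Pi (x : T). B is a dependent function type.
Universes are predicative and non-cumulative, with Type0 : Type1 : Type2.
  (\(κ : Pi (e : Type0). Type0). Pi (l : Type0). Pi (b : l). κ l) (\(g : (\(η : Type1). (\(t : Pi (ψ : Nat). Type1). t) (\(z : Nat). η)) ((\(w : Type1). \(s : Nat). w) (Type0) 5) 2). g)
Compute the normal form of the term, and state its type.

normal form:
  Pi (κ : Type0). Pi (e : κ). κ
type:
  Type1
observation: the leftmost-outermost redex is a beta-redex, and normalization takes 2 steps.


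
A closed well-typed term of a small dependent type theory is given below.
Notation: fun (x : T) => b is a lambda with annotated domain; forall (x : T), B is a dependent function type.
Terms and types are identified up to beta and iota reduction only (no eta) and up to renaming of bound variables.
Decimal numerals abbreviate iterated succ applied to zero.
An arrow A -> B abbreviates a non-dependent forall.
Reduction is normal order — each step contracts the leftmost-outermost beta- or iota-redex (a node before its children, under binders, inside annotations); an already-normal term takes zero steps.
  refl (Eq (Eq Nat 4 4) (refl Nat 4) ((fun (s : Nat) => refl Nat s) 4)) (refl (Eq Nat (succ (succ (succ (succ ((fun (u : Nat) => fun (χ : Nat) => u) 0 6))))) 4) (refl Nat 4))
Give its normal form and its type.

normal form:
  refl (Eq (Eq Nat 4 4) (refl Nat 4) (refl Nat 4)) (refl (Eq Nat 4 4) (refl Nat 4))
the term's type:
  Eq (Eq (Eq Nat 4 4) (refl Nat 4) (refl Nat 4)) (refl (Eq Nat 4 4) (refl Nat 4)) (refl (Eq Nat 4 4) (refl Nat 4))
observation: the first redex contracted is a beta-redex; the normal form is reached in 3 normal-order steps.


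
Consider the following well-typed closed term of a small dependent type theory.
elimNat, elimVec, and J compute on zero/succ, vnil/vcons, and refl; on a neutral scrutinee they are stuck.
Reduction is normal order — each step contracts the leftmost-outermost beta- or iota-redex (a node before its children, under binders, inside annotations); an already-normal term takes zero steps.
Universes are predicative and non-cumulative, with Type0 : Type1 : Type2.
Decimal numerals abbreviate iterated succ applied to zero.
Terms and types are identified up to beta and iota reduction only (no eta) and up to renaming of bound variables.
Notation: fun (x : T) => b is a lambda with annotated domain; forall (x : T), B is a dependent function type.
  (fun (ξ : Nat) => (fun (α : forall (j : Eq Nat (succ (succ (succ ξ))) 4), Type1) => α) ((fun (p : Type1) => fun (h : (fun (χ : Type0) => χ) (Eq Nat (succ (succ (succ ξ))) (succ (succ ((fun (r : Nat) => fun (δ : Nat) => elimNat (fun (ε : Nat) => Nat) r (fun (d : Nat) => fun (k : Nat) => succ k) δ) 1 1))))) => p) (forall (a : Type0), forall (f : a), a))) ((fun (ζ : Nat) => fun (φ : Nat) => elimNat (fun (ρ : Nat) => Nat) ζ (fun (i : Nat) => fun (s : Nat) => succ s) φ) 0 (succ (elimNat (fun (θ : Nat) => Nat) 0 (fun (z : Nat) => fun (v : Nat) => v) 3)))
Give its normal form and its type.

normal form:
  fun (ξ : Eq Nat 4 4) => forall (α : Type0), forall (j : α), α
type:
  forall (ξ : Eq Nat 4 4), Type1


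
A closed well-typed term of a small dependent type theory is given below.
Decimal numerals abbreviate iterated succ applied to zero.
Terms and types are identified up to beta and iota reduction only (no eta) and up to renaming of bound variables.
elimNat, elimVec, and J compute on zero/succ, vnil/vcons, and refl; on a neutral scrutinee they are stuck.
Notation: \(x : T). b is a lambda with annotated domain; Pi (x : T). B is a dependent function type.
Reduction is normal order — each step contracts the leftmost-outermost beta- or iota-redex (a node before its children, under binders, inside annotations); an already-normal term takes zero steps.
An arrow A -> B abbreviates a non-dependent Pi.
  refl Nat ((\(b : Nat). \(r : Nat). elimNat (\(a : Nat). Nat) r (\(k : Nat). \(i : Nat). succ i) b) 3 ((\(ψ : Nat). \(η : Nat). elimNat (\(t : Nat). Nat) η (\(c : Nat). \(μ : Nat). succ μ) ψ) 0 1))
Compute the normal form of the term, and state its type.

reduced normal form:
  refl Nat 4
the term's type:
  Eq Nat 4 4


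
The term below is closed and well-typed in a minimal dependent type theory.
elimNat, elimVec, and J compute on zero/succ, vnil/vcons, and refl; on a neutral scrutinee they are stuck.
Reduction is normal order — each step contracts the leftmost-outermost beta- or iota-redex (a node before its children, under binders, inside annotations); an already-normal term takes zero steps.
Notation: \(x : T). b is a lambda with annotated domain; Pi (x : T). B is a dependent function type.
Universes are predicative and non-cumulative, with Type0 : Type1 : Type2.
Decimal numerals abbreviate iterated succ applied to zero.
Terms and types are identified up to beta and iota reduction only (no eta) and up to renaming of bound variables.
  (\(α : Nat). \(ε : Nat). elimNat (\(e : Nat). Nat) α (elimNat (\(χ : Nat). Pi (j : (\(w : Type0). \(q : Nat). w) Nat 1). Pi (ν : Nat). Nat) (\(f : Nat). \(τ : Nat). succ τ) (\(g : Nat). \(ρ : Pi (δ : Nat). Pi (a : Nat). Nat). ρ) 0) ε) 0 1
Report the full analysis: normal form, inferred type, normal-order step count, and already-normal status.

resulting normal form:
  1
inferred type:
  Nat
steps to reach normal form (normal order): 7
already normal: no
first redex: a beta-redex


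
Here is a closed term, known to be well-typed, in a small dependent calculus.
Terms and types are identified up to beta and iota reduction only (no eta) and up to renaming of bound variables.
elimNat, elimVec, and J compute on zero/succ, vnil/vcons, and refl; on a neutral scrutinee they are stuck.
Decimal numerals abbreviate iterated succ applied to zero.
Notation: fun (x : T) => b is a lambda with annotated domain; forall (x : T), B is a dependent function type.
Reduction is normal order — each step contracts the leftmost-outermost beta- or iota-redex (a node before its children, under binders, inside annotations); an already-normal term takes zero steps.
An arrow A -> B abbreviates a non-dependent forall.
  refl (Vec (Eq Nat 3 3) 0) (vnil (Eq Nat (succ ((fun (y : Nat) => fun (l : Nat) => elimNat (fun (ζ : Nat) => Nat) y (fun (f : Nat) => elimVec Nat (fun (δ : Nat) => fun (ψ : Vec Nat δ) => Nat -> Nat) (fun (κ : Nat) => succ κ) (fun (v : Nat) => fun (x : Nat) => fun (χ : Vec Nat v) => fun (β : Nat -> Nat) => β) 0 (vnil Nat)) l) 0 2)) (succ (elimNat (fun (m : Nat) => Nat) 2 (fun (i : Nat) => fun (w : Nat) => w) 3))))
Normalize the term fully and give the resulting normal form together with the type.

reduced normal form:
  refl (Vec (Eq Nat 3 3) 0) (vnil (Eq Nat 3 3))
inferred type:
  Eq (Vec (Eq Nat 3 3) 0) (vnil (Eq Nat 3 3)) (vnil (Eq Nat 3 3))
observation: 21 normal-order steps separate the term from its normal form.


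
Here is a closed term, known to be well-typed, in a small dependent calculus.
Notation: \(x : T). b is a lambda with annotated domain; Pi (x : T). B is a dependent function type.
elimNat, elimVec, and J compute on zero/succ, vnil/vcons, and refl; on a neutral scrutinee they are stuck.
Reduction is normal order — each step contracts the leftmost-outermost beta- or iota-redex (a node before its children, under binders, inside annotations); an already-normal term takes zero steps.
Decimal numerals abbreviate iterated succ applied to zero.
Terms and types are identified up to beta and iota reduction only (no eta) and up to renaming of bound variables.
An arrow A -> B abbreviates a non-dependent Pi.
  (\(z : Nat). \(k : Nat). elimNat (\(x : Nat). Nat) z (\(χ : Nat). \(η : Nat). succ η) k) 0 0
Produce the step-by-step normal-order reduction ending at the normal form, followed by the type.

normal-order reduction:
  (\(z : Nat). \(k : Nat). elimNat (\(x : Nat). Nat) z (\(χ : Nat). \(η : Nat). succ η) k) 0 0
  ~> (\(z : Nat). elimNat (\(k : Nat). Nat) 0 (\(x : Nat). \(χ : Nat). succ χ) z) 0
  ~> elimNat (\(z : Nat). Nat) 0 (\(k : Nat). \(x : Nat). succ x) 0
  ~> 0
type:
  Nat


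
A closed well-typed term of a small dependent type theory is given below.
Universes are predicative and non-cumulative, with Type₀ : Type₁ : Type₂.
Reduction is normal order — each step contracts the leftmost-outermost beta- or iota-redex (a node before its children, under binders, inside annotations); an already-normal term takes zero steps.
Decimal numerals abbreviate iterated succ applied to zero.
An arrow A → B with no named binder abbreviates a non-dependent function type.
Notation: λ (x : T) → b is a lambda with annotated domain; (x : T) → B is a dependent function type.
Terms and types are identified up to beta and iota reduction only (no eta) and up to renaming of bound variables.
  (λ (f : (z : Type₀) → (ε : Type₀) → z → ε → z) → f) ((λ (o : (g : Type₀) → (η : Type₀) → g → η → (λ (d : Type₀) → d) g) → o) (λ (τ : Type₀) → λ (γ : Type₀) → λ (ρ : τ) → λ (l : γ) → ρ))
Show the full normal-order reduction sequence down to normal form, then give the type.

reduction (normal order):
  (λ (f : (z : Type₀) → (ε : Type₀) → z → ε → z) → f) ((λ (o : (g : Type₀) → (η : Type₀) → g → η → (λ (d : Type₀) → d) g) → o) (λ (τ : Type₀) → λ (γ : Type₀) → λ (ρ : τ) → λ (l : γ) → ρ))
  ~> (λ (f : (z : Type₀) → (ε : Type₀) → z → ε → (λ (o : Type₀) → o) z) → f) (λ (g : Type₀) → λ (η : Type₀) → λ (d : g) → λ (τ : η) → d)
  ~> λ (f : Type₀) → λ (z : Type₀) → λ (ε : f) → λ (o : z) → ε
type:
  (f : Type₀) → (z : Type₀) → f → z → f


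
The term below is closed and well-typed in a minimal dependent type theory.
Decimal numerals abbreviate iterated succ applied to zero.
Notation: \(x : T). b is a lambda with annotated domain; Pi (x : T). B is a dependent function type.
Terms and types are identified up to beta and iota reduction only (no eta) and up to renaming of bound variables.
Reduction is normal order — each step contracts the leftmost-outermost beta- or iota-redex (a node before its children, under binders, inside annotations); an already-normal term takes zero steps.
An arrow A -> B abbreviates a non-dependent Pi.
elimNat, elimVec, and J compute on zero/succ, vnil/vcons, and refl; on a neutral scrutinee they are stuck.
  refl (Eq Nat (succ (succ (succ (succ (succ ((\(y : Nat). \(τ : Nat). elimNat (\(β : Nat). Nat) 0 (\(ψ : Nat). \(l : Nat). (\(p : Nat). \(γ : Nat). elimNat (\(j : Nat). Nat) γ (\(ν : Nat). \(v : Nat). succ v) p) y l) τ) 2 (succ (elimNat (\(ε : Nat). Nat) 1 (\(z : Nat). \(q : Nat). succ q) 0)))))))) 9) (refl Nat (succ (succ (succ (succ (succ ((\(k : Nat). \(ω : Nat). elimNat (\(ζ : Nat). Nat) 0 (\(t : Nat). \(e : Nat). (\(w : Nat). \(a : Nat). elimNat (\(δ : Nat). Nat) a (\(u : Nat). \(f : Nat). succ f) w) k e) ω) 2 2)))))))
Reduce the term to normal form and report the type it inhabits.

reduced normal form:
  refl (Eq Nat 9 9) (refl Nat 9)
type:
  Eq (Eq Nat 9 9) (refl Nat 9) (refl Nat 9)
observation: normalization takes exactly 55 steps under the normal-order strategy.
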